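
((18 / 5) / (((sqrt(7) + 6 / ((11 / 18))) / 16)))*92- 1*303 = 15089493 / 54085- 3206016*sqrt(7) / 54085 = 122.16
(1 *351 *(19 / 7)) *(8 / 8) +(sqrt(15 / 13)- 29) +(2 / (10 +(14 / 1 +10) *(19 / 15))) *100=sqrt(195) / 13 +656566 / 707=929.74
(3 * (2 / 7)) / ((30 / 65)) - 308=-2143 / 7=-306.14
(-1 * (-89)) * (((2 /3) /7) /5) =178 /105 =1.70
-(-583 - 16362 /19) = 27439 /19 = 1444.16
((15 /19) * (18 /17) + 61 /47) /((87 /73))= 81541 /45543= 1.79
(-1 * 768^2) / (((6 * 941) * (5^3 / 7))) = -688128 / 117625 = -5.85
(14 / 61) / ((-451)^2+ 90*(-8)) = 14 / 12363541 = 0.00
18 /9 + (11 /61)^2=7563 /3721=2.03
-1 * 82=-82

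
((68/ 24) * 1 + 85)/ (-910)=-527/ 5460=-0.10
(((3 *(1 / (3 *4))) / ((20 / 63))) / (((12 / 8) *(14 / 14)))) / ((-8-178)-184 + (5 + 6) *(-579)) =-21 / 269560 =-0.00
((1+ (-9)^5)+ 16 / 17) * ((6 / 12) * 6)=-3011400 / 17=-177141.18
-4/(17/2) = -8/17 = -0.47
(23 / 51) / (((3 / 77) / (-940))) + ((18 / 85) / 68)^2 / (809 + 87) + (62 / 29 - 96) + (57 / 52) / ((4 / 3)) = -10973.69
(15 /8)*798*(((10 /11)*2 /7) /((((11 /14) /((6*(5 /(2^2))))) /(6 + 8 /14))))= 2949750 /121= 24378.10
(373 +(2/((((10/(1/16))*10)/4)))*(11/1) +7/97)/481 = 7238667/9331400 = 0.78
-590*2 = -1180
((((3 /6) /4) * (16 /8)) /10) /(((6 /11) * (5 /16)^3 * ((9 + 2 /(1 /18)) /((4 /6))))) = 5632 /253125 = 0.02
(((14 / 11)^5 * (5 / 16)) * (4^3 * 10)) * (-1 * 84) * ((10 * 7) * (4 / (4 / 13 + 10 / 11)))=-5481502208000 / 424589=-12910137.12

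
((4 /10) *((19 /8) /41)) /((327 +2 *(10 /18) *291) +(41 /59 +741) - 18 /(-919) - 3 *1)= 3090597 /185276284160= 0.00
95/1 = 95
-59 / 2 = -29.50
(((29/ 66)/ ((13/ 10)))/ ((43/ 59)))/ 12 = 8555/ 221364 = 0.04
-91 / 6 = -15.17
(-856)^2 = 732736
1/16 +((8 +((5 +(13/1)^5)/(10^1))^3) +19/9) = 921383296547863781/18000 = 51187960919325.77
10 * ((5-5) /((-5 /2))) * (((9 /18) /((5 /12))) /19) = 0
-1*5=-5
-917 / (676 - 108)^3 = -917 / 183250432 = -0.00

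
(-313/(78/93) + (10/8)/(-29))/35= -562839/52780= -10.66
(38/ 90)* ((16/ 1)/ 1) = 304/ 45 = 6.76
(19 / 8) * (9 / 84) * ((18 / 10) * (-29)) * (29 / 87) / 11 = -4959 / 12320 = -0.40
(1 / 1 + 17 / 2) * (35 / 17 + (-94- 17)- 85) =-62643 / 34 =-1842.44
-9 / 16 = -0.56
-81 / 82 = -0.99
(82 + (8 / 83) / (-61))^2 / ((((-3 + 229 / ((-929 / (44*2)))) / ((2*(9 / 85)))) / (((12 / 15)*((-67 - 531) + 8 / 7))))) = 48166320179304069696 / 1749352404300725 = 27533.80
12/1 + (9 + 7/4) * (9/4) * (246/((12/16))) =15891/2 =7945.50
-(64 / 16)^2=-16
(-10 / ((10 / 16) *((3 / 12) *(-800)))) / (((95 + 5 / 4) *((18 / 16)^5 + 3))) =262144 / 1514522625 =0.00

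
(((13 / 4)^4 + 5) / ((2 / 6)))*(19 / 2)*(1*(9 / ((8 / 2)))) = 15308433 / 2048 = 7474.82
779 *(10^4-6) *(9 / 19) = 3687786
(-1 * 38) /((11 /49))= -1862 /11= -169.27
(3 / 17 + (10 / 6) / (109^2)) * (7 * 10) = 7490980 / 605931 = 12.36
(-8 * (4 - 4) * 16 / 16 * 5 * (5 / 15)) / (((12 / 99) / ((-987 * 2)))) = 0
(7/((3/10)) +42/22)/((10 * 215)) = 833/70950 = 0.01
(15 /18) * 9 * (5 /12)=25 /8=3.12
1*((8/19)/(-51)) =-8/969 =-0.01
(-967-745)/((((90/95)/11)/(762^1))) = -45441616/3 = -15147205.33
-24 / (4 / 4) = -24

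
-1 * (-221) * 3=663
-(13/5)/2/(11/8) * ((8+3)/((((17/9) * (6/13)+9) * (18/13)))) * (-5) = 4394/1155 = 3.80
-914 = -914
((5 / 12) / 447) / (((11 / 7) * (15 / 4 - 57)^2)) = 140 / 669238119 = 0.00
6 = 6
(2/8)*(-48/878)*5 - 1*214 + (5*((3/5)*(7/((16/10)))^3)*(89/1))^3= 658583284182968979402847/58921582592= 11177284370369.02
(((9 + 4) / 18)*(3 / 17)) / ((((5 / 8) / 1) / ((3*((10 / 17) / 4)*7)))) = 182 / 289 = 0.63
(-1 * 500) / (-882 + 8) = 250 / 437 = 0.57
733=733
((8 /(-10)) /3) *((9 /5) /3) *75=-12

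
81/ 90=9/ 10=0.90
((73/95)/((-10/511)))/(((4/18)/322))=-54052047/950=-56896.89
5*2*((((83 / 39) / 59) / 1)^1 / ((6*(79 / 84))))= 11620 / 181779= 0.06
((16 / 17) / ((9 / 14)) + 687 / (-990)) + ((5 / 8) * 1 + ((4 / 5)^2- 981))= -329519581 / 336600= -978.96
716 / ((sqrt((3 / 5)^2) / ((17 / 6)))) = 30430 / 9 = 3381.11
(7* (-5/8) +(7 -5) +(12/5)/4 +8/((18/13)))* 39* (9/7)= 56199/280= 200.71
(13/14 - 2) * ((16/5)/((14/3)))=-36/49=-0.73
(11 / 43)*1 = 11 / 43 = 0.26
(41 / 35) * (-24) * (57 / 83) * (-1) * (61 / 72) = 47519 / 2905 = 16.36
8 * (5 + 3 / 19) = 784 / 19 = 41.26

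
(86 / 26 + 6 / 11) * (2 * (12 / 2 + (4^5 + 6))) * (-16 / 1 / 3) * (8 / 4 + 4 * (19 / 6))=-73067008 / 117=-624504.34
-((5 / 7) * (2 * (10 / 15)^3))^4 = -40960000 / 1275989841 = -0.03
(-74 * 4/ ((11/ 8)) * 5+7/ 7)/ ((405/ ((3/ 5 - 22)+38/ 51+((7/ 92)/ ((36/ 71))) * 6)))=45119749/ 860200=52.45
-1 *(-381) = 381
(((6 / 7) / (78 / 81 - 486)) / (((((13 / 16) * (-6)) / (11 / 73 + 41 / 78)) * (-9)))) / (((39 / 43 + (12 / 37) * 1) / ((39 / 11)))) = -6126941 / 78112187153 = -0.00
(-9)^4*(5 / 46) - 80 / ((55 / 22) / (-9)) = 46053 / 46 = 1001.15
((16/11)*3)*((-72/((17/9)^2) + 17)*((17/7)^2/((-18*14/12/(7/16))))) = 1.71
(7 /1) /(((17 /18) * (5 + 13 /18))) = 2268 /1751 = 1.30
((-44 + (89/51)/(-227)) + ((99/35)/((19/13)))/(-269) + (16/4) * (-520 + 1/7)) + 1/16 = -2123.38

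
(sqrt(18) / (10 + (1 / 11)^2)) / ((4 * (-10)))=-363 * sqrt(2) / 48440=-0.01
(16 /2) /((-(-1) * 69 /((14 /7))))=0.23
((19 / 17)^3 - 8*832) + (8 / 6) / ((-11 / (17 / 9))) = -9710472577 / 1459161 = -6654.83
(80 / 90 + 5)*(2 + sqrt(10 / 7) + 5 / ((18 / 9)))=33.54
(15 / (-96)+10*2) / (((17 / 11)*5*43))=1397 / 23392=0.06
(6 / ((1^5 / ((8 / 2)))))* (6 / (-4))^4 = 243 / 2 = 121.50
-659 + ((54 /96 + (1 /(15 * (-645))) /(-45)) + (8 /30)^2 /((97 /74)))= -444870877433 /675702000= -658.38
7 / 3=2.33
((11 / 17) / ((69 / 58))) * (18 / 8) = 957 / 782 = 1.22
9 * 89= 801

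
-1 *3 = -3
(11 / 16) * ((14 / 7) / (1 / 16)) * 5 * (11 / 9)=1210 / 9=134.44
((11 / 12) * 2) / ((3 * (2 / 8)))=22 / 9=2.44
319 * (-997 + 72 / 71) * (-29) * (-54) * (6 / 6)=-35325961110 / 71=-497548748.03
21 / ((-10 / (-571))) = 11991 / 10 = 1199.10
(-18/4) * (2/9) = -1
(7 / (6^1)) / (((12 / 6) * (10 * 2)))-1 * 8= -1913 / 240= -7.97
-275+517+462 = 704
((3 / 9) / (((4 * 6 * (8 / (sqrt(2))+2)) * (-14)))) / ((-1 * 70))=-1 / 987840+sqrt(2) / 493920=0.00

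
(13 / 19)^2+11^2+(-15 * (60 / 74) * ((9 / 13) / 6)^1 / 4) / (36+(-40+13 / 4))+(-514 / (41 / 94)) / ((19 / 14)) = -5313742861 / 7119281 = -746.39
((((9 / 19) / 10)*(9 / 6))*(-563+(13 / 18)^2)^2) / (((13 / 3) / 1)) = 33212511049 / 6402240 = 5187.64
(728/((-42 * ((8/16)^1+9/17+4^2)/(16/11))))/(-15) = 28288/286605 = 0.10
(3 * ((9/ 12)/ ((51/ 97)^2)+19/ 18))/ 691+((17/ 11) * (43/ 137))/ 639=13169655995/ 769218980508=0.02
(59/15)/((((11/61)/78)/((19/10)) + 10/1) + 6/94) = 41780791/106913290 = 0.39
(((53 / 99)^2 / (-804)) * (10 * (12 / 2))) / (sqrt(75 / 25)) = -14045 * sqrt(3) / 1970001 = -0.01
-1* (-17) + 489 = 506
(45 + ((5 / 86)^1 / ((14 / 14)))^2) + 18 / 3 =377221 / 7396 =51.00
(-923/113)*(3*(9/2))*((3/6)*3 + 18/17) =-282.16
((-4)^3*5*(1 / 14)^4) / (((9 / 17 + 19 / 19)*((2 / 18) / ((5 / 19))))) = -7650 / 593047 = -0.01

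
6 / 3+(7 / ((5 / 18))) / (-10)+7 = 162 / 25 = 6.48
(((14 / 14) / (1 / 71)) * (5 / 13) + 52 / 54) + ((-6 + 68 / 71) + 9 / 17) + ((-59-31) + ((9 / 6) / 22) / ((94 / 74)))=-57989255761 / 876122676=-66.19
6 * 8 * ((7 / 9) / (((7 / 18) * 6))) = 16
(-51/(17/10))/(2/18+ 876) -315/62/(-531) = -142337/5768666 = -0.02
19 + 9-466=-438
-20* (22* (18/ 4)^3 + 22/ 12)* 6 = -240790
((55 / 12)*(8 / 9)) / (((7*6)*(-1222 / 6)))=-55 / 115479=-0.00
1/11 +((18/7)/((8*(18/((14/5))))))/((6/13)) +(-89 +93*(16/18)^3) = -2510897/106920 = -23.48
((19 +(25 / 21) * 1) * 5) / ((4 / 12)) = 2120 / 7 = 302.86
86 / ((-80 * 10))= -43 / 400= -0.11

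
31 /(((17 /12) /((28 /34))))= 5208 /289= 18.02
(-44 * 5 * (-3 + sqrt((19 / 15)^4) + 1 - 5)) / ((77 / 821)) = 3986776 / 315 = 12656.43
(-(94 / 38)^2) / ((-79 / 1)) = 2209 / 28519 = 0.08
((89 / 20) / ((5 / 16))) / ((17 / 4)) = 1424 / 425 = 3.35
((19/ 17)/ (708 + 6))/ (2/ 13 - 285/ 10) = -0.00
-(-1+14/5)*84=-756/5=-151.20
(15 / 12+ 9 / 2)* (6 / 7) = 69 / 14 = 4.93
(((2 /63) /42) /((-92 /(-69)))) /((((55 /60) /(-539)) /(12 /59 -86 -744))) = 48958 /177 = 276.60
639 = 639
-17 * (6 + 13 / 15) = -1751 / 15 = -116.73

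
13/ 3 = 4.33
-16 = -16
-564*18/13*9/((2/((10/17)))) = -456840/221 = -2067.15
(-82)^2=6724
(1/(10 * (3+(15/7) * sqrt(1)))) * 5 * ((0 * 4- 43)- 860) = -2107/24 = -87.79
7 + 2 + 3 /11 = 102 /11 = 9.27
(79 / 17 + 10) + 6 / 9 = 781 / 51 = 15.31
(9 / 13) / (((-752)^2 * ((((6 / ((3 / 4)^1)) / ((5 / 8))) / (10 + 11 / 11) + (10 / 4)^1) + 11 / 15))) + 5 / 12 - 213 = -3401472130489 / 16000652928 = -212.58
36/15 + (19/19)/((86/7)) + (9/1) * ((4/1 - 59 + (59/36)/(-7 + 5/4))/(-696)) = 1375091/430215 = 3.20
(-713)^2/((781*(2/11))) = 508369/142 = 3580.06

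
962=962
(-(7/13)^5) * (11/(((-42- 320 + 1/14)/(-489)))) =-421889314/627113877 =-0.67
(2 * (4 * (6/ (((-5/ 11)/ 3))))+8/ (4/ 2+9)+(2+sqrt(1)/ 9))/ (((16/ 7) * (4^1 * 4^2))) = -1087877/ 506880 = -2.15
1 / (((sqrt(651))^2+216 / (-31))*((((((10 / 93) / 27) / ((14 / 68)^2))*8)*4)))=1271403 / 2461817600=0.00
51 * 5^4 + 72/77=2454447/77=31875.94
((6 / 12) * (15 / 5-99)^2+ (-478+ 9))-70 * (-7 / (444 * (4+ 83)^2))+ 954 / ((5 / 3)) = 39583252351 / 8401590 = 4711.40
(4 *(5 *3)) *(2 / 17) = 120 / 17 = 7.06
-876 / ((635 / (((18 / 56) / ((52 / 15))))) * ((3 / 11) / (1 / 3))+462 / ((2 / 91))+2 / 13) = -375804 / 11421931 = -0.03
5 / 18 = 0.28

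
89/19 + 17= 412/19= 21.68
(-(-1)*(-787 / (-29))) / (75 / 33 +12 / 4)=8657 / 1682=5.15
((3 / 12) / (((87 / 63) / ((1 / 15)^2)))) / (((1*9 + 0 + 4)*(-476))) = -0.00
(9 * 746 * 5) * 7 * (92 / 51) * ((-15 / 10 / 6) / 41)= -1801590 / 697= -2584.78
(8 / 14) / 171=4 / 1197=0.00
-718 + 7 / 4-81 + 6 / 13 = -796.79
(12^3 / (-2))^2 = 746496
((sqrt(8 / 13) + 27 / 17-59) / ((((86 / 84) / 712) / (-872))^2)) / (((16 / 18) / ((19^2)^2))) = -97298978732588518244352 / 31433 + 199383153140550242304 * sqrt(26) / 24037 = -3053144851487242034.56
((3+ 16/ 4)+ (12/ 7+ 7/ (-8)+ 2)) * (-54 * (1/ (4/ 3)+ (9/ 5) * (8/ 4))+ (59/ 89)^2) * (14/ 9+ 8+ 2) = -133028506897/ 4990230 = -26657.79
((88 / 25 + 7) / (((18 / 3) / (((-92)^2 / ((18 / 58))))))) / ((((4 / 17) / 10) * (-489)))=-274358444 / 66015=-4156.00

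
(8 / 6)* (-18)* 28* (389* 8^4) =-1070727168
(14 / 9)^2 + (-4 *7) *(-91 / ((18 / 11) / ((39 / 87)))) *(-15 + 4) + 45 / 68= -1225957007 / 159732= -7675.09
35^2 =1225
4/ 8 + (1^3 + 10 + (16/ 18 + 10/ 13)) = 3079/ 234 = 13.16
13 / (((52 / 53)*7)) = 53 / 28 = 1.89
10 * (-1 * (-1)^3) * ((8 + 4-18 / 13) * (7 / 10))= 966 / 13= 74.31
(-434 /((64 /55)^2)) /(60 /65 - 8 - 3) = 8533525 /268288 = 31.81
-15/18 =-5/6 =-0.83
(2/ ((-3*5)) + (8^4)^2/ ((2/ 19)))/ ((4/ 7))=8367636473/ 30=278921215.77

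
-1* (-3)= 3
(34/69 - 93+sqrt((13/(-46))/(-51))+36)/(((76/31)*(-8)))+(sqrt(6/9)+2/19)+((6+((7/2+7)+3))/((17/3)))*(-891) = -2184555227/713184 - 31*sqrt(30498)/1426368+sqrt(6)/3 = -3062.29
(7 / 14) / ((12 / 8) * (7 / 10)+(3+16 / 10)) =10 / 113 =0.09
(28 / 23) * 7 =196 / 23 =8.52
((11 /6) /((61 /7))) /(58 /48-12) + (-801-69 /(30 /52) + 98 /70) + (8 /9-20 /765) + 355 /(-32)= -17117801389 /18417120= -929.45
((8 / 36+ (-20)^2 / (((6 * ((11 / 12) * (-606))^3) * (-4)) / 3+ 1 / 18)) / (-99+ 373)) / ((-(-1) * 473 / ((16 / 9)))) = 394943740144 / 129563123293179279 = 0.00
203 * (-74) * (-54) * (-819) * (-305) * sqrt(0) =0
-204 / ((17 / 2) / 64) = -1536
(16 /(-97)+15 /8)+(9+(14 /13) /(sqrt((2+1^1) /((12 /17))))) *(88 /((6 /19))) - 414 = 23408 *sqrt(17) /663+1626271 /776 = 2241.28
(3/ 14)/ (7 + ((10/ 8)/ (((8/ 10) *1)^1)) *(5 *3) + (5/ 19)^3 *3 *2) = 164616/ 23466331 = 0.01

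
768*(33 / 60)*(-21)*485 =-4302144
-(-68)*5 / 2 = 170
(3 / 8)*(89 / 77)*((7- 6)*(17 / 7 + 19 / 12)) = 29993 / 17248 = 1.74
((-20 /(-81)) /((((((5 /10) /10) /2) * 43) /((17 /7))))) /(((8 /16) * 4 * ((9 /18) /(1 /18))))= 6800 /219429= 0.03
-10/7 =-1.43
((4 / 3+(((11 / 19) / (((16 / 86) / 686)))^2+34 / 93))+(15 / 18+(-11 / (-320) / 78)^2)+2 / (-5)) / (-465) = -31771783753123571071 / 3241985071104000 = -9800.10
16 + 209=225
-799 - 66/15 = -4017/5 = -803.40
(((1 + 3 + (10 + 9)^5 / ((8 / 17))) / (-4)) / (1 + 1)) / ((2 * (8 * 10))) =-8418743 / 2048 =-4110.71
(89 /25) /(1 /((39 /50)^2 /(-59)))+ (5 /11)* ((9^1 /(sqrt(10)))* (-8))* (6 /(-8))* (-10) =-270* sqrt(10) /11 - 135369 /3687500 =-77.66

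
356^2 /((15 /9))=380208 /5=76041.60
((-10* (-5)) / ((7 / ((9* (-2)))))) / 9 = -100 / 7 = -14.29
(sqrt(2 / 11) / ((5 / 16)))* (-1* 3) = -48* sqrt(22) / 55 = -4.09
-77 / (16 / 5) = -385 / 16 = -24.06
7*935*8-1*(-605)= 52965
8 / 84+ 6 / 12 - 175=-7325 / 42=-174.40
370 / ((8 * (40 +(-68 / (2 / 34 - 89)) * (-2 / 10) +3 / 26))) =2272725 / 1963756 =1.16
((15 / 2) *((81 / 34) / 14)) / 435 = 81 / 27608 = 0.00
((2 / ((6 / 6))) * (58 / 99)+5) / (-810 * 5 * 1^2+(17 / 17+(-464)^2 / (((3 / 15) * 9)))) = 47 / 880033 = 0.00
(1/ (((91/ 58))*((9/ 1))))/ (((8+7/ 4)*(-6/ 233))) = -0.28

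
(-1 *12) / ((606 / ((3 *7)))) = -42 / 101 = -0.42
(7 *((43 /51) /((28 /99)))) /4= 1419 /272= 5.22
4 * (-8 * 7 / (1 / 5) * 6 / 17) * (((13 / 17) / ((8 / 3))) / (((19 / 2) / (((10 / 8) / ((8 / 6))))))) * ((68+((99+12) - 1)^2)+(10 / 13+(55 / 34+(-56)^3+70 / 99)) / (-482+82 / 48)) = -140207.38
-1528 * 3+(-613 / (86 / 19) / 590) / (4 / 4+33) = -7908145087 / 1725160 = -4584.01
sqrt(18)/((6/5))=5* sqrt(2)/2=3.54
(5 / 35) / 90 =1 / 630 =0.00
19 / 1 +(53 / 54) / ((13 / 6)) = 2276 / 117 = 19.45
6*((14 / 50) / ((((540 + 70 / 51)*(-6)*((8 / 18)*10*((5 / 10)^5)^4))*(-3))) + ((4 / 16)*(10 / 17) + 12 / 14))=46.70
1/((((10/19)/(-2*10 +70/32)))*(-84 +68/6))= 3249/6976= 0.47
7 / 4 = 1.75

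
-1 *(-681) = 681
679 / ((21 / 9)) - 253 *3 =-468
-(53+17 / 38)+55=59 / 38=1.55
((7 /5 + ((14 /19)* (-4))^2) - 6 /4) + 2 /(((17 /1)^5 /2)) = 44014161583 /5125683770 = 8.59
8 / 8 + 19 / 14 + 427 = 6011 / 14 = 429.36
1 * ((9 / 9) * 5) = 5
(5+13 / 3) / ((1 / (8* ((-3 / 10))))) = -112 / 5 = -22.40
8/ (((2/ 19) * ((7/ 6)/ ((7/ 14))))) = 228/ 7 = 32.57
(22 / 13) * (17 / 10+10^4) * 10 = 2200374 / 13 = 169259.54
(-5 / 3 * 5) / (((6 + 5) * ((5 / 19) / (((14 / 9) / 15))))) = -266 / 891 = -0.30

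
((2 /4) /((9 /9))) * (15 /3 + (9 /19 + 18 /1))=223 /19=11.74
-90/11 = -8.18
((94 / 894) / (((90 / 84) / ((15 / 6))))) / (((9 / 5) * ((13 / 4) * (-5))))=-1316 / 156897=-0.01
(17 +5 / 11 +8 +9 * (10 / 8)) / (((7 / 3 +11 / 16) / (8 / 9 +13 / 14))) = 147934 / 6699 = 22.08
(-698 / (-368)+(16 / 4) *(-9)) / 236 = -6275 / 43424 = -0.14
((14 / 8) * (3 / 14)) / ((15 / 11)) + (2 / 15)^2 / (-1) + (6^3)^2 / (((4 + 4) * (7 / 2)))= 20998441 / 12600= 1666.54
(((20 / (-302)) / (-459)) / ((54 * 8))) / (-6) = -5 / 89824464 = -0.00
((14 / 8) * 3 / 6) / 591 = 7 / 4728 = 0.00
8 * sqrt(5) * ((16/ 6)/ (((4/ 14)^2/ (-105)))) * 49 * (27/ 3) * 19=-229919760 * sqrt(5)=-514116212.73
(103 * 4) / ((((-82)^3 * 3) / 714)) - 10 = -701467 / 68921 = -10.18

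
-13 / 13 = -1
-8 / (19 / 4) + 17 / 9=35 / 171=0.20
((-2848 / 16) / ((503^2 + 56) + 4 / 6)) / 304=-267 / 115397944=-0.00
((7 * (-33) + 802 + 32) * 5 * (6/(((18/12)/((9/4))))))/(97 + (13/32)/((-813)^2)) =573932602080/2051647789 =279.74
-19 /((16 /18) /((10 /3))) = -285 /4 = -71.25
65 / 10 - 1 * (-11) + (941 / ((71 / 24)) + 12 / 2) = 48505 / 142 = 341.58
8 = 8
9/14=0.64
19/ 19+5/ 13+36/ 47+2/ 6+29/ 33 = 67802/ 20163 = 3.36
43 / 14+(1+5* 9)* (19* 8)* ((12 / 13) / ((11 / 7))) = 8228741 / 2002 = 4110.26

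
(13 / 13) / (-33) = -1 / 33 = -0.03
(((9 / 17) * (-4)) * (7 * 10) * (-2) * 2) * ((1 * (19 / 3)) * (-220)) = -14044800 / 17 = -826164.71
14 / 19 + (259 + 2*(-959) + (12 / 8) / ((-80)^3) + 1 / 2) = -1657.76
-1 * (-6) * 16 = 96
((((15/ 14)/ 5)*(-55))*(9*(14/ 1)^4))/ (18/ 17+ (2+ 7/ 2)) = -138544560/ 223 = -621276.05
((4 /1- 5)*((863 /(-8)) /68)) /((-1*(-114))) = 863 /62016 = 0.01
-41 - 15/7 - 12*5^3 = -1543.14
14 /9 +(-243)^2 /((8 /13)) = 6908845 /72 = 95956.18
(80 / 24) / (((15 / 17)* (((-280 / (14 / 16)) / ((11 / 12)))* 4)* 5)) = -187 / 345600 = -0.00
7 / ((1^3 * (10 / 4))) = 14 / 5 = 2.80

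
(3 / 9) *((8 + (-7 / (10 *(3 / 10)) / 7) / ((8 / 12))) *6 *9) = 135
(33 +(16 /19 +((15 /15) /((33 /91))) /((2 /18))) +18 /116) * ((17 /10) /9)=12120337 /1090980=11.11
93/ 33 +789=8710/ 11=791.82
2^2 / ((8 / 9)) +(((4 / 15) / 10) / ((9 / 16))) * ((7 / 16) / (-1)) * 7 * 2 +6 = 13783 / 1350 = 10.21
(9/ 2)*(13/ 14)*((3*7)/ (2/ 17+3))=28.15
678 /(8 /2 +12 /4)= 678 /7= 96.86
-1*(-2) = 2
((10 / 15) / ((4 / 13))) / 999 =13 / 5994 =0.00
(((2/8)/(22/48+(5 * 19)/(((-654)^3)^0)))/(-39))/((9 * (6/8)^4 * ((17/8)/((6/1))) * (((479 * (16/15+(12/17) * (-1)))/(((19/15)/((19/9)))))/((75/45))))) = -10240/26577664191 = -0.00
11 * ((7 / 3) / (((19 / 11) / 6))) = 89.16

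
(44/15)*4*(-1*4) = -704/15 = -46.93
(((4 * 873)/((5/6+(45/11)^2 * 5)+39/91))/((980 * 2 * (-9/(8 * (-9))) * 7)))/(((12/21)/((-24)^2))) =365067648/15108205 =24.16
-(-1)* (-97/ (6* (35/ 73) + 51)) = -7081/ 3933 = -1.80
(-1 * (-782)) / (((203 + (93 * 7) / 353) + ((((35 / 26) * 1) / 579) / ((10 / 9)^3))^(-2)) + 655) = 798711772446 / 356424394418525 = 0.00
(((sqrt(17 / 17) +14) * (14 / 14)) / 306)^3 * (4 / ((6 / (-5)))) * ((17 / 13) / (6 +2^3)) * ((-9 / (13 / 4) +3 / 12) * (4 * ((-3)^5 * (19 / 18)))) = -1555625 / 16410576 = -0.09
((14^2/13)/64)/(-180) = -49/37440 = -0.00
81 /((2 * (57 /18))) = 243 /19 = 12.79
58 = 58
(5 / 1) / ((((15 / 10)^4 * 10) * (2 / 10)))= 40 / 81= 0.49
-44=-44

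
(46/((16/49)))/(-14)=-161/16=-10.06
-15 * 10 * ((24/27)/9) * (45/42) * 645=-215000/21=-10238.10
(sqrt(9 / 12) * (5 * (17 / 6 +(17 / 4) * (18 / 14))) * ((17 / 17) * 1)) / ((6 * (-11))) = -3485 * sqrt(3) / 11088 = -0.54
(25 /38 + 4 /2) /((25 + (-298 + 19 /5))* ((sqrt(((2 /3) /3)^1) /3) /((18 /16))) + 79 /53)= -618633148680* sqrt(2) /12357266192933 - 69364040175 /24714532385866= -0.07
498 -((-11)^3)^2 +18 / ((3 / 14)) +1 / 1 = -1770978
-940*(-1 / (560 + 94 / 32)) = 15040 / 9007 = 1.67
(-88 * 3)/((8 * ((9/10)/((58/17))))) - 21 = -7451/51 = -146.10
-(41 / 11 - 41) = 410 / 11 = 37.27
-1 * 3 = -3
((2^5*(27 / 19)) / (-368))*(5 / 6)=-45 / 437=-0.10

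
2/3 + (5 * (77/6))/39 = 541/234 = 2.31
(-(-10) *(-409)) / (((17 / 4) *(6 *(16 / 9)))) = -6135 / 68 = -90.22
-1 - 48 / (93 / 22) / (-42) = -475 / 651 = -0.73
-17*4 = -68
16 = 16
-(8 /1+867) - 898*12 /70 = -36013 /35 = -1028.94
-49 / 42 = -7 / 6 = -1.17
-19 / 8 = -2.38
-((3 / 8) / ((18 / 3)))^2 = -1 / 256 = -0.00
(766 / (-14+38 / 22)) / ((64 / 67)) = -282271 / 4320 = -65.34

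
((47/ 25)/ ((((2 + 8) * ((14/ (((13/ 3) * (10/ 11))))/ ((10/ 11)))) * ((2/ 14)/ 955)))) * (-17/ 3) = -1983917/ 1089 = -1821.78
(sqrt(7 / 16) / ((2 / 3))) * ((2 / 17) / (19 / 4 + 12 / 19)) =57 * sqrt(7) / 6953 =0.02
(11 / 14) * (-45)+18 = -243 / 14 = -17.36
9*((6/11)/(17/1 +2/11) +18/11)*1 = 1156/77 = 15.01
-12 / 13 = -0.92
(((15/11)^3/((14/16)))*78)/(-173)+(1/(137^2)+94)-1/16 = 92.63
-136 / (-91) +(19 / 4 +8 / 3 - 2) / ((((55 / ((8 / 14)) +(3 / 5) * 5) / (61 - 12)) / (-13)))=-3605879 / 108381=-33.27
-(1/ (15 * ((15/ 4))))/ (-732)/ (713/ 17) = 17/ 29357775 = 0.00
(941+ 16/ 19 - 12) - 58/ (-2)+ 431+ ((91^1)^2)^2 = 1302950666/ 19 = 68576350.84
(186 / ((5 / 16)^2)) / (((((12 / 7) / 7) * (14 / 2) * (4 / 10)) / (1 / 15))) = 13888 / 75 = 185.17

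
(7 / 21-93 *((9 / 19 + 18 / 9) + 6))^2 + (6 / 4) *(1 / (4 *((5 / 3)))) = 80640429241 / 129960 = 620501.92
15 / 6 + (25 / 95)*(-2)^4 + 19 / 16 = 7.90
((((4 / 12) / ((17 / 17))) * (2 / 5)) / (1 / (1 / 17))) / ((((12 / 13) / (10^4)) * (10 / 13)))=16900 / 153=110.46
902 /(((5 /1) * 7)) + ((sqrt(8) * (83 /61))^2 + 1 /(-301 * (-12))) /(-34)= 8269760389 /326406120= 25.34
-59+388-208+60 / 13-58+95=2114 / 13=162.62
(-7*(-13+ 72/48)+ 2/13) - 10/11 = 22807/286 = 79.74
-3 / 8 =-0.38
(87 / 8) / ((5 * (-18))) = -29 / 240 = -0.12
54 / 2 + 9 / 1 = 36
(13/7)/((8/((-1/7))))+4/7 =211/392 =0.54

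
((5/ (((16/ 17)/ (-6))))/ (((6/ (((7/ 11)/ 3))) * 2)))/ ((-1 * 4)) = 595/ 4224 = 0.14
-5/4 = -1.25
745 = 745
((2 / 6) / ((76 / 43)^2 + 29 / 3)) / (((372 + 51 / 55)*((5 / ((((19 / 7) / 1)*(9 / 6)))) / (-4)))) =-17974 / 78966237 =-0.00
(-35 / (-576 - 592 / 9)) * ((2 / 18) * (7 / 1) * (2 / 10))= 49 / 5776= 0.01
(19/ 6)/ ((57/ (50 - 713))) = -36.83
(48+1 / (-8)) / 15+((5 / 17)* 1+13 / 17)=4.25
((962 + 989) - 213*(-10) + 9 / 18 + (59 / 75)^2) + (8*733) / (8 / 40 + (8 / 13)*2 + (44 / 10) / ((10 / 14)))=134734355879 / 27753750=4854.64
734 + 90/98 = 36011/49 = 734.92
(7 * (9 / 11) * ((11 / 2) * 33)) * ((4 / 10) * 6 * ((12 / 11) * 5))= 13608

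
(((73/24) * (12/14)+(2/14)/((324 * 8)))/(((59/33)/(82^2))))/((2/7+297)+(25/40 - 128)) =15903941/275589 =57.71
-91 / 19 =-4.79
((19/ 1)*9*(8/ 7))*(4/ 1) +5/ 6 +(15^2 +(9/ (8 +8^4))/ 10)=10720309/ 10640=1007.55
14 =14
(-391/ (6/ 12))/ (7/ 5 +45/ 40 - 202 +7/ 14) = 31280/ 7959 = 3.93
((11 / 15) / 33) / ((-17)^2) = 1 / 13005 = 0.00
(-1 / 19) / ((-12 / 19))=1 / 12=0.08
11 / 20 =0.55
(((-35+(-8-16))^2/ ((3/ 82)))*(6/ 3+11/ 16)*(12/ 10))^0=1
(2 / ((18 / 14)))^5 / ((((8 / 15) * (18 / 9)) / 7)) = 1176490 / 19683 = 59.77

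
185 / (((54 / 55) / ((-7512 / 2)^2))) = 7974676600 / 3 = 2658225533.33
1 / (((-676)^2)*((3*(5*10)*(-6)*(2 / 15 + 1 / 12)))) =-1 / 89110320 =-0.00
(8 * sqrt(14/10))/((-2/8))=-32 * sqrt(35)/5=-37.86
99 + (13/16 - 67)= 525/16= 32.81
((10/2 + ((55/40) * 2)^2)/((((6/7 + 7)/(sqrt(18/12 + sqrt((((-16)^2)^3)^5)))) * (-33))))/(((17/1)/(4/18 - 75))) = 315637 * sqrt(4611686018427387910)/2962080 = 228834230.07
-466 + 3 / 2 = -464.50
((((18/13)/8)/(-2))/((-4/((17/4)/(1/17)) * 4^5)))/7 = 2601/11927552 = 0.00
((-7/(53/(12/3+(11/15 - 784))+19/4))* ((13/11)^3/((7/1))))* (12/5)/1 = -1232675184/1456852705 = -0.85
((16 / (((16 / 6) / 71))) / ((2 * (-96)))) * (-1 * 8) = 71 / 4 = 17.75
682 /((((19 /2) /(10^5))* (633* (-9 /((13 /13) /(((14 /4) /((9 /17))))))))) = -272800000 /1431213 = -190.61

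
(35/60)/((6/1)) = 0.10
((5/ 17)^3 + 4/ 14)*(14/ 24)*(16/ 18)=2378/ 14739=0.16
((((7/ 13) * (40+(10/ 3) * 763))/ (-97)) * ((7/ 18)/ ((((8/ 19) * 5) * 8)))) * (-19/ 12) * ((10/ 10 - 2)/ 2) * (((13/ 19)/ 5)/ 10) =-28861/ 8045568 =-0.00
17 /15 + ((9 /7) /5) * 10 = 389 /105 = 3.70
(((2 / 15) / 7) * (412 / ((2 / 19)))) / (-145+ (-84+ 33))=-1957 / 5145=-0.38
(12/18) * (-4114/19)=-8228/57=-144.35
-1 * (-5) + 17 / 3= 32 / 3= 10.67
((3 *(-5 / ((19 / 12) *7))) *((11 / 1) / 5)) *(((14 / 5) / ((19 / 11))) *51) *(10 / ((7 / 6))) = -5331744 / 2527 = -2109.91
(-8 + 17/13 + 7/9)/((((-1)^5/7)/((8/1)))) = 38752/117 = 331.21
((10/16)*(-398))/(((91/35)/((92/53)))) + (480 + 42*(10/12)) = 240410/689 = 348.93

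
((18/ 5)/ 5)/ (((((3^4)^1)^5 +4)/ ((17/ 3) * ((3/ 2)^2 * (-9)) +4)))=-3987/ 174339220250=-0.00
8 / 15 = 0.53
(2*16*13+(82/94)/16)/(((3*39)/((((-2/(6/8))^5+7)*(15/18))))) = -344681755/909792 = -378.86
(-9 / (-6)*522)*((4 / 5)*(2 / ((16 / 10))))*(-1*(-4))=3132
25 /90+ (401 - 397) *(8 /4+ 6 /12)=185 /18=10.28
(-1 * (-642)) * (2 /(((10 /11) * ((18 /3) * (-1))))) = -1177 /5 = -235.40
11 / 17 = 0.65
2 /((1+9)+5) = 2 /15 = 0.13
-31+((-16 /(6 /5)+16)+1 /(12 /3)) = -28.08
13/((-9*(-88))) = 13/792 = 0.02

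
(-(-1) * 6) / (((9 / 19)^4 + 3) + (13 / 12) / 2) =18766224 / 11234749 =1.67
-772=-772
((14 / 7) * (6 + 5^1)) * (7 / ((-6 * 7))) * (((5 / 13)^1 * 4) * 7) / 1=-1540 / 39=-39.49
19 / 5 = 3.80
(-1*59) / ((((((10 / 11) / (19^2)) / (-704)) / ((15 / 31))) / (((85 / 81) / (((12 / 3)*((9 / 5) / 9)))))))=8762408600 / 837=10468827.48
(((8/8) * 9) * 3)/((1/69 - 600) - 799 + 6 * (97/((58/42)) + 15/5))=-54027/1920034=-0.03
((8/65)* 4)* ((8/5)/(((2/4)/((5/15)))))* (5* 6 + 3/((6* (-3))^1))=45824/2925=15.67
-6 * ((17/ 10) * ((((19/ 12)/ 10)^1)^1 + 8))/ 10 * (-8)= 16643/ 250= 66.57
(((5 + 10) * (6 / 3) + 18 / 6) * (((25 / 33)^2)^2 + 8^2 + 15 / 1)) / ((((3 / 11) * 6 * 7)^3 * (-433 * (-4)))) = 5879899 / 5846598954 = 0.00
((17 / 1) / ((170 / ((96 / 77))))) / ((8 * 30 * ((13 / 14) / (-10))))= -4 / 715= -0.01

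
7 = 7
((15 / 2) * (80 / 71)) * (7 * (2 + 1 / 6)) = 9100 / 71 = 128.17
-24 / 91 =-0.26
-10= -10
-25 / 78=-0.32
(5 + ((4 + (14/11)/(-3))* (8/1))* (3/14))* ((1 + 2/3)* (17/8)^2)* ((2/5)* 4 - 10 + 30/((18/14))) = 247673/198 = 1250.87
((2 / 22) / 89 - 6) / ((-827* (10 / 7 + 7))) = 41111 / 47768347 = 0.00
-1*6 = -6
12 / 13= 0.92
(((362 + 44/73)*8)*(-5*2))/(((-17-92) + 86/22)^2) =-16014350/6097033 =-2.63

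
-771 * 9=-6939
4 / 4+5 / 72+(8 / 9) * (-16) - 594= -43715 / 72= -607.15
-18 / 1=-18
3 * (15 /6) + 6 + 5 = 37 /2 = 18.50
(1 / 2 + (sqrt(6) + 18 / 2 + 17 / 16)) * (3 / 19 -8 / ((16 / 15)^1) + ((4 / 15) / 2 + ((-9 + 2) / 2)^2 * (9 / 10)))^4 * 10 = 5731610566174801 * sqrt(6) / 2702336256000 + 968642185683541369 / 43237380096000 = 27598.22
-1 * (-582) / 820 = 291 / 410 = 0.71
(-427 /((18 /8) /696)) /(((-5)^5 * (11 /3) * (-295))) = -396256 /10140625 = -0.04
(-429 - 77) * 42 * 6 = -127512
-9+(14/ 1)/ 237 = -2119/ 237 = -8.94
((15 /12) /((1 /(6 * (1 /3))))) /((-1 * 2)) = -5 /4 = -1.25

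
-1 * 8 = -8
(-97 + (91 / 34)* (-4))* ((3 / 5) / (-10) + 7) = -635357 / 850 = -747.48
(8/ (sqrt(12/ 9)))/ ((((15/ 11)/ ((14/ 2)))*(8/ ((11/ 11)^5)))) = 77*sqrt(3)/ 30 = 4.45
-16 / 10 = -8 / 5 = -1.60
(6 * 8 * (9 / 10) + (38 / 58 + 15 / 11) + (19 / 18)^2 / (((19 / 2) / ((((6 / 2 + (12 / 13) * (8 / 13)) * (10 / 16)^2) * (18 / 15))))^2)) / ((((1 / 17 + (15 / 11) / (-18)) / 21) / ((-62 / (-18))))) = -7787416137267179 / 40287004160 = -193298.47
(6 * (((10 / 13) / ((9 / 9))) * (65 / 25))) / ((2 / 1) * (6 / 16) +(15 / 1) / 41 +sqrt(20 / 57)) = 20528208 / 1370953-645504 * sqrt(285) / 1370953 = 7.02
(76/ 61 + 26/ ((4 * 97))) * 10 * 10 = 776850/ 5917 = 131.29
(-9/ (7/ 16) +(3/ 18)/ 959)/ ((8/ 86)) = -5089781/ 23016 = -221.14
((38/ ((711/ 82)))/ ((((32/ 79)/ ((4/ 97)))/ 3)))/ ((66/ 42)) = 5453/ 6402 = 0.85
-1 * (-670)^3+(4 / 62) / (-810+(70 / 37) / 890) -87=300762913.00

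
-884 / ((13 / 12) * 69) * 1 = -272 / 23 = -11.83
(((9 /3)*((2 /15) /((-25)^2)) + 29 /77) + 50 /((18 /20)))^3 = 1777255602460281763259831 /10156633209228515625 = 174984.72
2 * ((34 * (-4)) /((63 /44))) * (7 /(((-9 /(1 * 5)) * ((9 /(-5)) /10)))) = -2992000 /729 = -4104.25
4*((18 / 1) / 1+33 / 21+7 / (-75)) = 40904 / 525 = 77.91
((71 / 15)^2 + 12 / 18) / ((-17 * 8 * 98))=-5191 / 2998800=-0.00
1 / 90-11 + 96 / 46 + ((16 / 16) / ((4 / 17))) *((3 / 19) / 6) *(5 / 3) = -1371127 / 157320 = -8.72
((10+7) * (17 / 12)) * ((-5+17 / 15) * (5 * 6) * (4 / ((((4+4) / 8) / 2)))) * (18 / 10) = -40228.80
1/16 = 0.06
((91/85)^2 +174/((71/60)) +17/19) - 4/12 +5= 4495579282/29239575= 153.75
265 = 265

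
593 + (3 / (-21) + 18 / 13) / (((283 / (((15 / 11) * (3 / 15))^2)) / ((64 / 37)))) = 68370700421 / 115296181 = 593.00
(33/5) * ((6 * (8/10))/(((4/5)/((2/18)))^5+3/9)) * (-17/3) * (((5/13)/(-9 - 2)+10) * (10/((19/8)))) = -918000000/2358221489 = -0.39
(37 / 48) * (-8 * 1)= -37 / 6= -6.17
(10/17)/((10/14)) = 14/17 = 0.82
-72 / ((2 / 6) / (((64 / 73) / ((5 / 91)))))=-3446.53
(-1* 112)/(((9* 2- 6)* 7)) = -4/3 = -1.33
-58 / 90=-0.64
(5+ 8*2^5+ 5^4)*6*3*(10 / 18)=8860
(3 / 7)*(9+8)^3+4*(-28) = 13955 / 7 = 1993.57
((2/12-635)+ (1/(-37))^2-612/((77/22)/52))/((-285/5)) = 559306277/3277386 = 170.66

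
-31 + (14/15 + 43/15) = -136/5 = -27.20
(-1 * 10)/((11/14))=-140/11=-12.73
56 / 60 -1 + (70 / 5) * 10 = 2099 / 15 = 139.93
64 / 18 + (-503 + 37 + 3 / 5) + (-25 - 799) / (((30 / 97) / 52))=-6255167 / 45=-139003.71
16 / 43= 0.37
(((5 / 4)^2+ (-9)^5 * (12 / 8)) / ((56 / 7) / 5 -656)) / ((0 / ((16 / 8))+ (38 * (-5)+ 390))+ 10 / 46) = 32594473 / 48216192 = 0.68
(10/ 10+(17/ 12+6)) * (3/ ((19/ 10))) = 505/ 38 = 13.29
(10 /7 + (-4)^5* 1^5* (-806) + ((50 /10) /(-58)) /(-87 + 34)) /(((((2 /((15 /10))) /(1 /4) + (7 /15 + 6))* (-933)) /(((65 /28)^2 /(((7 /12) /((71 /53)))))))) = -26637454477629125 /28710733291912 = -927.79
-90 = -90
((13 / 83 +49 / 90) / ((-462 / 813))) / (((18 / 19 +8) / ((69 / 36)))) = -620202199 / 2346775200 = -0.26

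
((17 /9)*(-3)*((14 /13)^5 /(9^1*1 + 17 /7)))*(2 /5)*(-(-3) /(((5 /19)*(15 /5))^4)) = -1042585202372 /469917703125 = -2.22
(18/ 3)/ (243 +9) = 1/ 42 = 0.02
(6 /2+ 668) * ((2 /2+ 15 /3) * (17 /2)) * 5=171105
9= 9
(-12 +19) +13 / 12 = 97 / 12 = 8.08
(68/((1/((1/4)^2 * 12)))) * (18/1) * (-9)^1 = -8262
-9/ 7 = -1.29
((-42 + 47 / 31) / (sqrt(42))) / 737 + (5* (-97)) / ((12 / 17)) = -8245 / 12 - 1255* sqrt(42) / 959574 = -687.09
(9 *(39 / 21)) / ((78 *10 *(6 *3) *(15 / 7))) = 1 / 1800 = 0.00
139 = 139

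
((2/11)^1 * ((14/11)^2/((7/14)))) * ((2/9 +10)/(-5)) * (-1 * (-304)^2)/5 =6665781248/299475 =22258.22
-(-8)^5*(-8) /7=-37449.14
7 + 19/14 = 117/14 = 8.36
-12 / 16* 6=-9 / 2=-4.50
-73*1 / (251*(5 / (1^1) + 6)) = -73 / 2761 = -0.03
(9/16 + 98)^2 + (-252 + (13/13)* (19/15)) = 9463.83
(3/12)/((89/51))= 0.14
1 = 1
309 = 309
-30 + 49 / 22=-611 / 22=-27.77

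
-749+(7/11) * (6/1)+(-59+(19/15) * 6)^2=1896.78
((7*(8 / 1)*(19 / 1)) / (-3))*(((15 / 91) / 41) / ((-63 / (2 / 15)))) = 304 / 100737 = 0.00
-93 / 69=-31 / 23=-1.35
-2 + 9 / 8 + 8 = 57 / 8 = 7.12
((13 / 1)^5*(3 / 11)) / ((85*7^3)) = 1113879 / 320705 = 3.47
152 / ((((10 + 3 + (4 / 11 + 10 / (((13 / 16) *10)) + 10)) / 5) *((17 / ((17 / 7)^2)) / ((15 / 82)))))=13856700 / 7065653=1.96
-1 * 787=-787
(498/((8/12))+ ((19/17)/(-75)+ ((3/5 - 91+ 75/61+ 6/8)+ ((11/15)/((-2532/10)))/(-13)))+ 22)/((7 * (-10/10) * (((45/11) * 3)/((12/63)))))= -19165019257681/12701007876375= -1.51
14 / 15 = 0.93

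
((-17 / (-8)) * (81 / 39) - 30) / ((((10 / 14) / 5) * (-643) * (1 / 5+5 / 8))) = 31045 / 91949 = 0.34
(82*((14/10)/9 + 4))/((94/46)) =352682/2115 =166.75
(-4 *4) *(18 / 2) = -144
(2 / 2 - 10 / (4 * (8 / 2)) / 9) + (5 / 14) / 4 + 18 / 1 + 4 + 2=6305 / 252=25.02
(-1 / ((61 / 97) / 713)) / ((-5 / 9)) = 622449 / 305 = 2040.82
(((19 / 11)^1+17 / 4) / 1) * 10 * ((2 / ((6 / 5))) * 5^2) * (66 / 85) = 32875 / 17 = 1933.82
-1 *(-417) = 417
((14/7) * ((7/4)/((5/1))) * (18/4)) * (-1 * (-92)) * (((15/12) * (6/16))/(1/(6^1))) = 13041/16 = 815.06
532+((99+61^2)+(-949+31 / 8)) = 27255 / 8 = 3406.88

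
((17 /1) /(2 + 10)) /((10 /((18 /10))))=51 /200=0.26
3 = 3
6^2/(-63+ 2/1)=-36/61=-0.59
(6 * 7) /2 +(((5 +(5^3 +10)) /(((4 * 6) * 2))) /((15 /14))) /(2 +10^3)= 21.00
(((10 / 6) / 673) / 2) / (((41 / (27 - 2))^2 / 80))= 0.04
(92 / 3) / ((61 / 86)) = 7912 / 183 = 43.23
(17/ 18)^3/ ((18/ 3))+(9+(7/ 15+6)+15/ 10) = 2993053/ 174960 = 17.11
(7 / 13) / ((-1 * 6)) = -7 / 78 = -0.09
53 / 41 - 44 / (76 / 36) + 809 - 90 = 544872 / 779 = 699.45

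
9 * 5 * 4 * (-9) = -1620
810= 810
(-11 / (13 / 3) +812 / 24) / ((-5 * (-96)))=0.07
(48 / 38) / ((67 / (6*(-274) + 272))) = -32928 / 1273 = -25.87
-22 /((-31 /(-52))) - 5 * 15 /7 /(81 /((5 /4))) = -37.07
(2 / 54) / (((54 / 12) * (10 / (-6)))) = -2 / 405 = -0.00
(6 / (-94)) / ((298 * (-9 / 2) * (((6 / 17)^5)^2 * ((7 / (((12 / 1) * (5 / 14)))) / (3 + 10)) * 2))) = 131039603529185 / 20748786895872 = 6.32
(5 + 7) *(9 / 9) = 12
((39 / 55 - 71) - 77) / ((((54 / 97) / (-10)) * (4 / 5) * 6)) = 3928985 / 7128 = 551.20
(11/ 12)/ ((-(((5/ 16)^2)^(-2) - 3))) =-6875/ 763932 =-0.01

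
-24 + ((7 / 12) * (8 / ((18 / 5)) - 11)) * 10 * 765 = -235169 / 6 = -39194.83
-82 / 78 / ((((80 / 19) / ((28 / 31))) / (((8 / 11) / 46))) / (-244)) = 1330532 / 1529385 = 0.87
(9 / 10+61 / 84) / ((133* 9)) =683 / 502740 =0.00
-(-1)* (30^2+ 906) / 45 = 602 / 15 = 40.13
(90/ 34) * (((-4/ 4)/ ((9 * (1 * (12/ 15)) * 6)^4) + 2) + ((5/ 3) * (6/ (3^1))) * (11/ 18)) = 43938751435/ 4111699968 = 10.69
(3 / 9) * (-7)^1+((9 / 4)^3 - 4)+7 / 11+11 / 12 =13961 / 2112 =6.61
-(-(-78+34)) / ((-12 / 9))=33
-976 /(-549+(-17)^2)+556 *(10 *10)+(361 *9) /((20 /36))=3994377 /65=61451.95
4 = 4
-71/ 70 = -1.01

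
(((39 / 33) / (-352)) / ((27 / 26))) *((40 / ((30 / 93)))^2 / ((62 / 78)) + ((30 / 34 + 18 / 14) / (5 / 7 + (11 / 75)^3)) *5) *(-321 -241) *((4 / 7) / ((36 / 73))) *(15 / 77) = 2014358512673429585 / 253696595434128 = 7940.03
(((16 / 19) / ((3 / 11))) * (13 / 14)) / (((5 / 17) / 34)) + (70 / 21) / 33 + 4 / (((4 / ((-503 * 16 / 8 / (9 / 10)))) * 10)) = 14468416 / 65835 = 219.77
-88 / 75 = -1.17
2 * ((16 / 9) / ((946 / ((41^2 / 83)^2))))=45212176 / 29326473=1.54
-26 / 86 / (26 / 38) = -19 / 43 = -0.44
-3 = -3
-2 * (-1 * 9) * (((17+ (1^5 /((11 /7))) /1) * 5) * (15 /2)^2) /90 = 992.05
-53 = -53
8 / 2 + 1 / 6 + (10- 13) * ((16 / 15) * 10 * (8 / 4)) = -359 / 6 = -59.83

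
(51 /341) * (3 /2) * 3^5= 37179 /682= 54.51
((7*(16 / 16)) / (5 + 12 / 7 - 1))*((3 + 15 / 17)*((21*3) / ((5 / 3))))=305613 / 1700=179.77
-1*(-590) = 590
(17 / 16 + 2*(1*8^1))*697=190281 / 16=11892.56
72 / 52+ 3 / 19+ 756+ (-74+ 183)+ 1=214283 / 247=867.54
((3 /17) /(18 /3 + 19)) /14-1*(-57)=339153 /5950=57.00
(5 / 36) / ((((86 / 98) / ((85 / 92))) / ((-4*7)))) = -145775 / 35604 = -4.09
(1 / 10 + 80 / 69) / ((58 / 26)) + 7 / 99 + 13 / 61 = 34173241 / 40280130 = 0.85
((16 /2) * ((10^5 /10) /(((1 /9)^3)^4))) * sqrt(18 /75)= 4518872583696000 * sqrt(6)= 11068932042707470.48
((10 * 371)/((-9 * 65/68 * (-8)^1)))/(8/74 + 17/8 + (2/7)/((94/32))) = 614200888/26552097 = 23.13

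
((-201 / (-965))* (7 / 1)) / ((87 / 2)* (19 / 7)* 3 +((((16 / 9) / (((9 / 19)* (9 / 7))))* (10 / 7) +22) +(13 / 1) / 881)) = 12651020802 / 3300641147765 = 0.00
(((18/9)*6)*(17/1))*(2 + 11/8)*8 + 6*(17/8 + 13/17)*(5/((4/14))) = 790353/136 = 5811.42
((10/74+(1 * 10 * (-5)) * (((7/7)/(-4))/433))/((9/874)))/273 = 2296435/39363597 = 0.06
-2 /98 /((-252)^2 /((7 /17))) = -1 /7556976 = -0.00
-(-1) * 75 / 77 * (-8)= -600 / 77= -7.79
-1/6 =-0.17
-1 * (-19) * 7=133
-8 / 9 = -0.89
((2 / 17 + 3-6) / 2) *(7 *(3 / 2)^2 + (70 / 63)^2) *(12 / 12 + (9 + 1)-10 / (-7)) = -1117109 / 3672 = -304.22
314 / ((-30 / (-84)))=4396 / 5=879.20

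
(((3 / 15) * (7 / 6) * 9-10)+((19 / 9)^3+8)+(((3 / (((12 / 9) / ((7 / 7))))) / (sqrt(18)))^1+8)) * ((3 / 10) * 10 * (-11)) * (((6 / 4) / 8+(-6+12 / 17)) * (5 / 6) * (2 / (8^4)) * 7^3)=78610455 * sqrt(2) / 8912896+222972441461 / 541458432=424.27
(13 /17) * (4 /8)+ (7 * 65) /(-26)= -291 /17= -17.12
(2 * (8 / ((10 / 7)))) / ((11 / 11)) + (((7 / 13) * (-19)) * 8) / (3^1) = -3136 / 195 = -16.08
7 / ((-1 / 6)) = -42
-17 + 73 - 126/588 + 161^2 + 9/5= 1818501/70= 25978.59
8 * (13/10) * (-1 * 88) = -4576/5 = -915.20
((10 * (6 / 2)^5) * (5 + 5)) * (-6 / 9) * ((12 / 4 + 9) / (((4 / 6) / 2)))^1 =-583200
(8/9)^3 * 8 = 4096/729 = 5.62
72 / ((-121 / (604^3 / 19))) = -15865118208 / 2299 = -6900877.86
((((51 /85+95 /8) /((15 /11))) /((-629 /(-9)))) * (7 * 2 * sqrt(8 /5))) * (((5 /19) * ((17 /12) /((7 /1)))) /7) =5489 * sqrt(10) /984200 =0.02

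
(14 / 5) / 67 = 14 / 335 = 0.04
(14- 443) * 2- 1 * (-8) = -850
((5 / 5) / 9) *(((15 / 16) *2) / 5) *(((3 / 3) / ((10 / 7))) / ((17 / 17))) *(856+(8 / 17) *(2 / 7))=849 / 34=24.97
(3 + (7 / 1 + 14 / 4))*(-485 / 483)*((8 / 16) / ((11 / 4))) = -4365 / 1771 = -2.46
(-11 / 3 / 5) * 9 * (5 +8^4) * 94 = -12721302 / 5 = -2544260.40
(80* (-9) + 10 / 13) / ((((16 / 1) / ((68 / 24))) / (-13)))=79475 / 48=1655.73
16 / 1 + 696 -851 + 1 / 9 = -1250 / 9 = -138.89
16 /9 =1.78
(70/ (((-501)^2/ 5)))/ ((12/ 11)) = 1925/ 1506006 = 0.00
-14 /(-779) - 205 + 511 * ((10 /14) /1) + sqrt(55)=sqrt(55) + 124654 /779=167.43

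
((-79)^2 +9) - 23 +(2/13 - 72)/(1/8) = 73479/13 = 5652.23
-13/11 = -1.18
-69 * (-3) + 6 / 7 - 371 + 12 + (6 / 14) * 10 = -1028 / 7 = -146.86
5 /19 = 0.26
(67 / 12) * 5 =335 / 12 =27.92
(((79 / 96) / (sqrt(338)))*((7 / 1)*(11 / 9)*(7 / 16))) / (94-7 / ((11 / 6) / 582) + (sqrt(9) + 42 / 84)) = -468391*sqrt(2) / 8400278016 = -0.00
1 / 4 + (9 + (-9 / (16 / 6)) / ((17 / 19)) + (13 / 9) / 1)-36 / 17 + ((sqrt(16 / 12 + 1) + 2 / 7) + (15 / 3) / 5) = sqrt(21) / 3 + 52183 / 8568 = 7.62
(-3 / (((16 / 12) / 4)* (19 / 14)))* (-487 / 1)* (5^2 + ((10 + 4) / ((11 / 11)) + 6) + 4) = 3006738 / 19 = 158249.37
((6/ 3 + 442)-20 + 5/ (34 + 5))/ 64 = 16541/ 2496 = 6.63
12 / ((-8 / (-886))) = 1329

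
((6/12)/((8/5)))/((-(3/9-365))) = 15/17504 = 0.00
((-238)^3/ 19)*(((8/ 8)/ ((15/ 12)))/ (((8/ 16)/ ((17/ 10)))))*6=-5500358976/ 475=-11579703.11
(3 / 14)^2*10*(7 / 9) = 5 / 14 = 0.36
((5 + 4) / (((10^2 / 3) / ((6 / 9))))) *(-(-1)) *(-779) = -7011 / 50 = -140.22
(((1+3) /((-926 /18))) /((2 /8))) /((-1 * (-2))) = -72 /463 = -0.16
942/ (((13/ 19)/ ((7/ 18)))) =20881/ 39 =535.41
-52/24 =-2.17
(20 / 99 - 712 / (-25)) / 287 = 70988 / 710325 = 0.10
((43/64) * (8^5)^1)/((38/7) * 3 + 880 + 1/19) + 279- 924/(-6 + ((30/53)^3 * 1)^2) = 1204610409747986053/2627795603771477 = 458.41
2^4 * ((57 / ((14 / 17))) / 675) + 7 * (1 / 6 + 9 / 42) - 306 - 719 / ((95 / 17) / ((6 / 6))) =-12878399 / 29925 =-430.36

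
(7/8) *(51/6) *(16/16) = 119/16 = 7.44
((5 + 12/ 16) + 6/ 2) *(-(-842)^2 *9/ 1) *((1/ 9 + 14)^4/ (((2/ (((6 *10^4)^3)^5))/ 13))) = -6765528127108115627458560000000000000000000000000000000000000000000000000000000000000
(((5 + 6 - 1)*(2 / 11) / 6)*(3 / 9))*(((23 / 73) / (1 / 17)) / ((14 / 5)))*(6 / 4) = 9775 / 33726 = 0.29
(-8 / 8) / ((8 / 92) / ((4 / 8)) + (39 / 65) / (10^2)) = -11500 / 2069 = -5.56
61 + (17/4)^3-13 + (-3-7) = 7345/64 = 114.77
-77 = -77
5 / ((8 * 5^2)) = 1 / 40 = 0.02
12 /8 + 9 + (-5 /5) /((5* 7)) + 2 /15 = 2227 /210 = 10.60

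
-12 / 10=-6 / 5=-1.20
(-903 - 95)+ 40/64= -7979/8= -997.38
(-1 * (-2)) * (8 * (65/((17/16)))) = 16640/17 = 978.82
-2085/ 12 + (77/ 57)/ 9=-173.60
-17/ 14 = -1.21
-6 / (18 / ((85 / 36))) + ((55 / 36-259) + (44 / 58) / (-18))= -202250 / 783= -258.30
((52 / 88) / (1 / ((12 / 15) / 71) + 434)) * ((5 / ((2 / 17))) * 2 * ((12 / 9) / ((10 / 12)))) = 208 / 1353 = 0.15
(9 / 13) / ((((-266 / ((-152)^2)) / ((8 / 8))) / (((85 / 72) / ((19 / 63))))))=-3060 / 13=-235.38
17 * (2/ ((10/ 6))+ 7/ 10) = 32.30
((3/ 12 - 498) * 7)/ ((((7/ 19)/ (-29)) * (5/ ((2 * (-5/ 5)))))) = -1097041/ 10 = -109704.10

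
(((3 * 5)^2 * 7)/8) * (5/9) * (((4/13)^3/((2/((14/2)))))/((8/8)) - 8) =-1897875/2197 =-863.85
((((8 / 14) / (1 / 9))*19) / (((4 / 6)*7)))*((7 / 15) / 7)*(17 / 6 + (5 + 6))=4731 / 245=19.31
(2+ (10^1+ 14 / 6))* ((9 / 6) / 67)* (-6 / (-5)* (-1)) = -0.39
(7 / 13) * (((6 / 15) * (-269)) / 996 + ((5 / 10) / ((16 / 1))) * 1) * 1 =-21413 / 517920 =-0.04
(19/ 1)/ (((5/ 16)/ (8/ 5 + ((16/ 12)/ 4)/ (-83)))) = 97.04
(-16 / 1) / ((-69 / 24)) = 128 / 23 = 5.57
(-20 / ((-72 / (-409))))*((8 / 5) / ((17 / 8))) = -13088 / 153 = -85.54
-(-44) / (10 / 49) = 1078 / 5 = 215.60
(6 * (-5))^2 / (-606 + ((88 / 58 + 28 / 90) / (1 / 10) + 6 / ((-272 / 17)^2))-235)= -30067200 / 27484529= -1.09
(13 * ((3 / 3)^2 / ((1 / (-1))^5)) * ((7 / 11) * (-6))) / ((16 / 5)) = 1365 / 88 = 15.51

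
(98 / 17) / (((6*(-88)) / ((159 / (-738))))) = 2597 / 1104048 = 0.00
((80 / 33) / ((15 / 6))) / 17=32 / 561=0.06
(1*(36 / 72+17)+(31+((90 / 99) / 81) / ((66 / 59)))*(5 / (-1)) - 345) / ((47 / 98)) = -1390465405 / 1381941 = -1006.17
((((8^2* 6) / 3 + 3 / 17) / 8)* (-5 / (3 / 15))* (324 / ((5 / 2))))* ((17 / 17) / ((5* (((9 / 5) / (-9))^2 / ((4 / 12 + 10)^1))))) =-45595575 / 17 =-2682092.65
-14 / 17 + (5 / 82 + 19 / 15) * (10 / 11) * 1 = 8819 / 23001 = 0.38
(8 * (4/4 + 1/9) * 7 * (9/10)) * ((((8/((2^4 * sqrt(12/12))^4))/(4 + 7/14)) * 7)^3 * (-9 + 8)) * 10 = -12005/3131031158784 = -0.00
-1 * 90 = -90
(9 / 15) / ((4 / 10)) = 1.50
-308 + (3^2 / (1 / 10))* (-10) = -1208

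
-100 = -100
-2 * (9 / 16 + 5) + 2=-73 / 8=-9.12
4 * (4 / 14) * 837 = 6696 / 7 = 956.57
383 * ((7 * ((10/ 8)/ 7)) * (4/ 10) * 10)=1915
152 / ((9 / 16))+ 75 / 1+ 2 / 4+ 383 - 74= 11785 / 18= 654.72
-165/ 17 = -9.71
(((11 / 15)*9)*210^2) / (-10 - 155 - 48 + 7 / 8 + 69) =-465696 / 229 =-2033.61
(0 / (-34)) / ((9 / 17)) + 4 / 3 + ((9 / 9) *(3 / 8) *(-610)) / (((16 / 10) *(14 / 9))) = -121733 / 1344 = -90.58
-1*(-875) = 875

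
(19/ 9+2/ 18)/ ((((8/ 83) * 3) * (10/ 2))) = 83/ 54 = 1.54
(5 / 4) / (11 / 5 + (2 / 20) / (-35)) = 875 / 1538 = 0.57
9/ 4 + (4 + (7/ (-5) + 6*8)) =1057/ 20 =52.85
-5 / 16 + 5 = 75 / 16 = 4.69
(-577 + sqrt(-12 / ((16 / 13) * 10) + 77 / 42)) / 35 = -577 / 35 + sqrt(3090) / 2100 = -16.46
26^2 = 676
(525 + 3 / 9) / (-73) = -1576 / 219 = -7.20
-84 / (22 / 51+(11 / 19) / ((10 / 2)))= -406980 / 2651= -153.52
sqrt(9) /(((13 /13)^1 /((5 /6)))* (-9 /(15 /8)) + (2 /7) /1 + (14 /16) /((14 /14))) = -0.65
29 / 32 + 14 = 477 / 32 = 14.91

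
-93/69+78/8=773/92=8.40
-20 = -20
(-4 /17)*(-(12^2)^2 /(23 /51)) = 248832 /23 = 10818.78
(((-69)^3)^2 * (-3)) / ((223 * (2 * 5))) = -323754489243 / 2230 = -145181385.31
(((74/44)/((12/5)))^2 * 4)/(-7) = -34225/121968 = -0.28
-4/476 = -1/119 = -0.01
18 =18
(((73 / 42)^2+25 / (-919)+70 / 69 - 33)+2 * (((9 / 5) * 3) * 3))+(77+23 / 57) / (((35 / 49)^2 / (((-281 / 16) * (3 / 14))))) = -20103030203027 / 35421384600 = -567.54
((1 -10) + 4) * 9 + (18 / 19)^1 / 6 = -852 / 19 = -44.84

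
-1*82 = -82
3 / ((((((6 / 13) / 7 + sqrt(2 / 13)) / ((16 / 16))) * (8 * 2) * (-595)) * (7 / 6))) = 351 / 2946440-117 * sqrt(26) / 841840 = -0.00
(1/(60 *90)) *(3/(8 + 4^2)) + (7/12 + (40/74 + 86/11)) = 157223207/17582400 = 8.94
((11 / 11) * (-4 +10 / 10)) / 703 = -3 / 703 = -0.00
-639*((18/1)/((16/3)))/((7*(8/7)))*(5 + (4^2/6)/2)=-109269/64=-1707.33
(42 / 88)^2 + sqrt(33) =441 / 1936 + sqrt(33) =5.97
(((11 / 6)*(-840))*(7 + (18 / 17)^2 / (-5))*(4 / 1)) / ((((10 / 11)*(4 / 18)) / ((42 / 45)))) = -1393220136 / 7225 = -192833.24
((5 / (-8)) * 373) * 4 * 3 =-5595 / 2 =-2797.50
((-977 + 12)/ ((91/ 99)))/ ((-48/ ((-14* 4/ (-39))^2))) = 297220/ 6591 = 45.09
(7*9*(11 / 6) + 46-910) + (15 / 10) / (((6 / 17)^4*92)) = -59413247 / 79488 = -747.45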